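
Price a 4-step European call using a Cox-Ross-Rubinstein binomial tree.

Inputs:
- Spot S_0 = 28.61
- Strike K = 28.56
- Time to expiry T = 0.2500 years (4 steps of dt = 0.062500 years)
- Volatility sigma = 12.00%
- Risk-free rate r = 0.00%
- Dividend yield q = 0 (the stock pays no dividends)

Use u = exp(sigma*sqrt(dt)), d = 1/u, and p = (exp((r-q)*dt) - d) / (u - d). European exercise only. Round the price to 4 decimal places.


dt = T/N = 0.062500
u = exp(sigma*sqrt(dt)) = 1.030455; d = 1/u = 0.970446
p = (exp((r-q)*dt) - d) / (u - d) = 0.492501
Discount per step: exp(-r*dt) = 1.000000
Stock lattice S(k, i) with i counting down-moves:
  k=0: S(0,0) = 28.6100
  k=1: S(1,0) = 29.4813; S(1,1) = 27.7644
  k=2: S(2,0) = 30.3791; S(2,1) = 28.6100; S(2,2) = 26.9439
  k=3: S(3,0) = 31.3043; S(3,1) = 29.4813; S(3,2) = 27.7644; S(3,3) = 26.1476
  k=4: S(4,0) = 32.2577; S(4,1) = 30.3791; S(4,2) = 28.6100; S(4,3) = 26.9439; S(4,4) = 25.3748
Terminal payoffs V(N, i) = max(S_T - K, 0):
  V(4,0) = 3.697685; V(4,1) = 1.819144; V(4,2) = 0.050000; V(4,3) = 0.000000; V(4,4) = 0.000000
Backward induction: V(k, i) = exp(-r*dt) * [p * V(k+1, i) + (1-p) * V(k+1, i+1)].
  V(3,0) = exp(-r*dt) * [p*3.697685 + (1-p)*1.819144] = 2.744326
  V(3,1) = exp(-r*dt) * [p*1.819144 + (1-p)*0.050000] = 0.921304
  V(3,2) = exp(-r*dt) * [p*0.050000 + (1-p)*0.000000] = 0.024625
  V(3,3) = exp(-r*dt) * [p*0.000000 + (1-p)*0.000000] = 0.000000
  V(2,0) = exp(-r*dt) * [p*2.744326 + (1-p)*0.921304] = 1.819144
  V(2,1) = exp(-r*dt) * [p*0.921304 + (1-p)*0.024625] = 0.466240
  V(2,2) = exp(-r*dt) * [p*0.024625 + (1-p)*0.000000] = 0.012128
  V(1,0) = exp(-r*dt) * [p*1.819144 + (1-p)*0.466240] = 1.132546
  V(1,1) = exp(-r*dt) * [p*0.466240 + (1-p)*0.012128] = 0.235778
  V(0,0) = exp(-r*dt) * [p*1.132546 + (1-p)*0.235778] = 0.677437

Answer: Price = V(0,0) = 0.6774


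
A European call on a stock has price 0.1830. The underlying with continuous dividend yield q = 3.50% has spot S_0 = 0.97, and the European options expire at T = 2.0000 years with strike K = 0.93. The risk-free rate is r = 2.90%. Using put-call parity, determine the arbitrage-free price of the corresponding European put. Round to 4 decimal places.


Put-call parity: C - P = S_0 * exp(-qT) - K * exp(-rT).
S_0 * exp(-qT) = 0.9700 * 0.93239382 = 0.90442201
K * exp(-rT) = 0.9300 * 0.94364995 = 0.87759445
P = C - S*exp(-qT) + K*exp(-rT)
P = 0.1830 - 0.90442201 + 0.87759445 = 0.1562

Answer: Put price = 0.1562


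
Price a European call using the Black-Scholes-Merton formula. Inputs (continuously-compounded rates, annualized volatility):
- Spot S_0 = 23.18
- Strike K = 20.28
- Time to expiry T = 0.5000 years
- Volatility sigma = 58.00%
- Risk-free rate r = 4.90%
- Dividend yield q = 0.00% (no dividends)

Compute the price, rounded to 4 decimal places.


d1 = (ln(S/K) + (r - q + 0.5*sigma^2) * T) / (sigma * sqrt(T)) = 0.59068935
d2 = d1 - sigma * sqrt(T) = 0.18056742
exp(-rT) = 0.97579769; exp(-qT) = 1.00000000
C = S_0 * exp(-qT) * N(d1) - K * exp(-rT) * N(d2)
N(d1) = 0.72263571; N(d2) = 0.57164643
C = 23.1800 * 1.00000000 * 0.72263571 - 20.2800 * 0.97579769 * 0.57164643 = 5.4383

Answer: Price = 5.4383


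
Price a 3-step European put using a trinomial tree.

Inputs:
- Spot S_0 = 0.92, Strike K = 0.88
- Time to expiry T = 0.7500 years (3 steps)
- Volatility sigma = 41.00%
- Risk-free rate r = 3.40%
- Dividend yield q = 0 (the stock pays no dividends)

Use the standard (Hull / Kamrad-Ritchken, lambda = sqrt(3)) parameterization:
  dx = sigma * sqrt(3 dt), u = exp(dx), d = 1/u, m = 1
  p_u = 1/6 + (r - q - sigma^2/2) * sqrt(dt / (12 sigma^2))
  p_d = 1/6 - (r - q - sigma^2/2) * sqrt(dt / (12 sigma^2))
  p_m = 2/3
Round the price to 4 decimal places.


Answer: Price = V(0,0) = 0.0915

Derivation:
dt = T/N = 0.250000; dx = sigma*sqrt(3*dt) = 0.355070
u = exp(dx) = 1.426281; d = 1/u = 0.701124
p_u = 0.149047, p_m = 0.666667, p_d = 0.184286
Discount per step: exp(-r*dt) = 0.991536
Stock lattice S(k, j) with j the centered position index:
  k=0: S(0,+0) = 0.9200
  k=1: S(1,-1) = 0.6450; S(1,+0) = 0.9200; S(1,+1) = 1.3122
  k=2: S(2,-2) = 0.4522; S(2,-1) = 0.6450; S(2,+0) = 0.9200; S(2,+1) = 1.3122; S(2,+2) = 1.8715
  k=3: S(3,-3) = 0.3171; S(3,-2) = 0.4522; S(3,-1) = 0.6450; S(3,+0) = 0.9200; S(3,+1) = 1.3122; S(3,+2) = 1.8715; S(3,+3) = 2.6693
Terminal payoffs V(N, j) = max(K - S_T, 0):
  V(3,-3) = 0.562917; V(3,-2) = 0.427751; V(3,-1) = 0.234966; V(3,+0) = 0.000000; V(3,+1) = 0.000000; V(3,+2) = 0.000000; V(3,+3) = 0.000000
Backward induction: V(k, j) = exp(-r*dt) * [p_u * V(k+1, j+1) + p_m * V(k+1, j) + p_d * V(k+1, j-1)]
  V(2,-2) = exp(-r*dt) * [p_u*0.234966 + p_m*0.427751 + p_d*0.562917] = 0.420338
  V(2,-1) = exp(-r*dt) * [p_u*0.000000 + p_m*0.234966 + p_d*0.427751] = 0.233480
  V(2,+0) = exp(-r*dt) * [p_u*0.000000 + p_m*0.000000 + p_d*0.234966] = 0.042935
  V(2,+1) = exp(-r*dt) * [p_u*0.000000 + p_m*0.000000 + p_d*0.000000] = 0.000000
  V(2,+2) = exp(-r*dt) * [p_u*0.000000 + p_m*0.000000 + p_d*0.000000] = 0.000000
  V(1,-1) = exp(-r*dt) * [p_u*0.042935 + p_m*0.233480 + p_d*0.420338] = 0.237488
  V(1,+0) = exp(-r*dt) * [p_u*0.000000 + p_m*0.042935 + p_d*0.233480] = 0.071044
  V(1,+1) = exp(-r*dt) * [p_u*0.000000 + p_m*0.000000 + p_d*0.042935] = 0.007845
  V(0,+0) = exp(-r*dt) * [p_u*0.007845 + p_m*0.071044 + p_d*0.237488] = 0.091516


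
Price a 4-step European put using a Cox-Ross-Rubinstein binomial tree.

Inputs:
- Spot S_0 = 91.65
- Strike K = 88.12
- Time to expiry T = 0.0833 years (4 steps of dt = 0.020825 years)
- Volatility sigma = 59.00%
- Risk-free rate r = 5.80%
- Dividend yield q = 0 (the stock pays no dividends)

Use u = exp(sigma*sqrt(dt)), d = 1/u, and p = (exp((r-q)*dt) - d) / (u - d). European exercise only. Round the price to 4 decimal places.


dt = T/N = 0.020825
u = exp(sigma*sqrt(dt)) = 1.088872; d = 1/u = 0.918382
p = (exp((r-q)*dt) - d) / (u - d) = 0.485816
Discount per step: exp(-r*dt) = 0.998793
Stock lattice S(k, i) with i counting down-moves:
  k=0: S(0,0) = 91.6500
  k=1: S(1,0) = 99.7951; S(1,1) = 84.1697
  k=2: S(2,0) = 108.6641; S(2,1) = 91.6500; S(2,2) = 77.2999
  k=3: S(3,0) = 118.3212; S(3,1) = 99.7951; S(3,2) = 84.1697; S(3,3) = 70.9908
  k=4: S(4,0) = 128.8367; S(4,1) = 108.6641; S(4,2) = 91.6500; S(4,3) = 77.2999; S(4,4) = 65.1967
Terminal payoffs V(N, i) = max(K - S_T, 0):
  V(4,0) = 0.000000; V(4,1) = 0.000000; V(4,2) = 0.000000; V(4,3) = 10.820096; V(4,4) = 22.923326
Backward induction: V(k, i) = exp(-r*dt) * [p * V(k+1, i) + (1-p) * V(k+1, i+1)].
  V(3,0) = exp(-r*dt) * [p*0.000000 + (1-p)*0.000000] = 0.000000
  V(3,1) = exp(-r*dt) * [p*0.000000 + (1-p)*0.000000] = 0.000000
  V(3,2) = exp(-r*dt) * [p*0.000000 + (1-p)*10.820096] = 5.556803
  V(3,3) = exp(-r*dt) * [p*10.820096 + (1-p)*22.923326] = 17.022808
  V(2,0) = exp(-r*dt) * [p*0.000000 + (1-p)*0.000000] = 0.000000
  V(2,1) = exp(-r*dt) * [p*0.000000 + (1-p)*5.556803] = 2.853769
  V(2,2) = exp(-r*dt) * [p*5.556803 + (1-p)*17.022808] = 11.438613
  V(1,0) = exp(-r*dt) * [p*0.000000 + (1-p)*2.853769] = 1.465591
  V(1,1) = exp(-r*dt) * [p*2.853769 + (1-p)*11.438613] = 7.259183
  V(0,0) = exp(-r*dt) * [p*1.465591 + (1-p)*7.259183] = 4.439197

Answer: Price = V(0,0) = 4.4392


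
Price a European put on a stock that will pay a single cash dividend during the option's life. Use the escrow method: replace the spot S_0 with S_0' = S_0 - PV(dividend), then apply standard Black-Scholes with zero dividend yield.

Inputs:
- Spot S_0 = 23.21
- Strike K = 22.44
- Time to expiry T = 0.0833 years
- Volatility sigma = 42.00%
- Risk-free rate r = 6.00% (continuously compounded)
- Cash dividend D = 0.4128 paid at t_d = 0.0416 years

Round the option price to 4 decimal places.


PV(D) = D * exp(-r * t_d) = 0.4128 * 0.99750711 = 0.41177094
S_0' = S_0 - PV(D) = 23.2100 - 0.41177094 = 22.79822906
d1 = (ln(S_0'/K) + (r + sigma^2/2)*T) / (sigma*sqrt(T)) = 0.23249465
d2 = d1 - sigma*sqrt(T) = 0.11127534
exp(-rT) = 0.99501447
N(-d1) = 0.40807692; N(-d2) = 0.45569900
P = K * exp(-rT) * N(-d2) - S_0' * N(-d1) = 22.4400 * 0.99501447 * 0.45569900 - 22.79822906 * 0.40807692 = 0.8715

Answer: Price = 0.8715


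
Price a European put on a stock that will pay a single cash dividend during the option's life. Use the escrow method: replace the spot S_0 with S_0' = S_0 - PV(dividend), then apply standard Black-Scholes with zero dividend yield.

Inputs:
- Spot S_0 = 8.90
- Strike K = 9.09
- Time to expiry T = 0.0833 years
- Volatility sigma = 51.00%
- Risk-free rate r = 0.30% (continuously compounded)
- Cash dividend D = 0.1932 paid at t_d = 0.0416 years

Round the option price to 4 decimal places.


PV(D) = D * exp(-r * t_d) = 0.1932 * 0.99987521 = 0.19317589
S_0' = S_0 - PV(D) = 8.9000 - 0.19317589 = 8.70682411
d1 = (ln(S_0'/K) + (r + sigma^2/2)*T) / (sigma*sqrt(T)) = -0.21729524
d2 = d1 - sigma*sqrt(T) = -0.36449011
exp(-rT) = 0.99975013
N(-d1) = 0.58601087; N(-d2) = 0.64225397
P = K * exp(-rT) * N(-d2) - S_0' * N(-d1) = 9.0900 * 0.99975013 * 0.64225397 - 8.70682411 * 0.58601087 = 0.7343

Answer: Price = 0.7343


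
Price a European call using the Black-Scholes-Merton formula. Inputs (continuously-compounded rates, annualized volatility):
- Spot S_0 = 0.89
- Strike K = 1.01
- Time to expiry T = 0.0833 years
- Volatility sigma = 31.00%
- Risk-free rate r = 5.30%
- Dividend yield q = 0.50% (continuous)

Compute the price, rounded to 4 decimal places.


d1 = (ln(S/K) + (r - q + 0.5*sigma^2) * T) / (sigma * sqrt(T)) = -1.32425772
d2 = d1 - sigma * sqrt(T) = -1.41372912
exp(-rT) = 0.99559483; exp(-qT) = 0.99958359
C = S_0 * exp(-qT) * N(d1) - K * exp(-rT) * N(d2)
N(d1) = 0.09270873; N(d2) = 0.07872073
C = 0.8900 * 0.99958359 * 0.09270873 - 1.0100 * 0.99559483 * 0.07872073 = 0.0033

Answer: Price = 0.0033


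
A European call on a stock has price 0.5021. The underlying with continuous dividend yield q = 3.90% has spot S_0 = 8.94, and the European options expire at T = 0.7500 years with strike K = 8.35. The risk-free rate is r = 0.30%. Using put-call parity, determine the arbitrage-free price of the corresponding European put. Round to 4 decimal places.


Answer: Put price = 0.1510

Derivation:
Put-call parity: C - P = S_0 * exp(-qT) - K * exp(-rT).
S_0 * exp(-qT) = 8.9400 * 0.97117364 = 8.68229235
K * exp(-rT) = 8.3500 * 0.99775253 = 8.33123362
P = C - S*exp(-qT) + K*exp(-rT)
P = 0.5021 - 8.68229235 + 8.33123362 = 0.1510


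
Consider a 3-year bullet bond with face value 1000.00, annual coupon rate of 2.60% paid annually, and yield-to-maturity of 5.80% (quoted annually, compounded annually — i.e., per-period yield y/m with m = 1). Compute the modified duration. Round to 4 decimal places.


Answer: Modified duration = 2.7607

Derivation:
Coupon per period c = face * coupon_rate / m = 26.000000
Periods per year m = 1; per-period yield y/m = 0.058000
Number of cashflows N = 3
Cashflows (t years, CF_t, discount factor 1/(1+y/m)^(m*t), PV):
  t = 1.0000: CF_t = 26.000000, DF = 0.945180, PV = 24.574669
  t = 2.0000: CF_t = 26.000000, DF = 0.893364, PV = 23.227476
  t = 3.0000: CF_t = 1026.000000, DF = 0.844390, PV = 866.343971
Price P = sum_t PV_t = 914.146116
First compute Macaulay numerator sum_t t * PV_t:
  t * PV_t at t = 1.0000: 24.574669
  t * PV_t at t = 2.0000: 46.454951
  t * PV_t at t = 3.0000: 2599.031914
Macaulay duration D = 2670.061535 / 914.146116 = 2.920826
Modified duration = D / (1 + y/m) = 2.920826 / (1 + 0.058000) = 2.760705


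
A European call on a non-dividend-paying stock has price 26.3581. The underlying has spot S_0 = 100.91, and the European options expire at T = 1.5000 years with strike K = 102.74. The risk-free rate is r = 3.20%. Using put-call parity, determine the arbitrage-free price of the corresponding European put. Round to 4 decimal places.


Put-call parity: C - P = S_0 * exp(-qT) - K * exp(-rT).
S_0 * exp(-qT) = 100.9100 * 1.00000000 = 100.91000000
K * exp(-rT) = 102.7400 * 0.95313379 = 97.92496528
P = C - S*exp(-qT) + K*exp(-rT)
P = 26.3581 - 100.91000000 + 97.92496528 = 23.3731

Answer: Put price = 23.3731


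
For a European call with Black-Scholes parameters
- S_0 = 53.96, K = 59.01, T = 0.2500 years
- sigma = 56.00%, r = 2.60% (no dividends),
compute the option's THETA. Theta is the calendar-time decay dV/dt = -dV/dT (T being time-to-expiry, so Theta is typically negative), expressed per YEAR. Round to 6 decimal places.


Answer: Theta = -12.413746

Derivation:
d1 = -0.1562996062; d2 = -0.4362996062
phi(d1) = 0.3940989273; exp(-qT) = 1.0000000000; exp(-rT) = 0.9935210793
Theta = -S*exp(-qT)*phi(d1)*sigma/(2*sqrt(T)) - r*K*exp(-rT)*N(d2) + q*S*exp(-qT)*N(d1)
N(d1) = 0.4378984334; N(d2) = 0.3313096838; sqrt(T) = 0.5000000000
Term 1 = -53.9600 * 1.0000000000 * 0.3940989273 * 0.5600 / (2 * 0.5000000000) = -11.9087237456
Term 2 = -0.0260 * 59.0100 * 0.9935210793 * 0.3313096838 = -0.5050218616
Term 3 = 0 (no dividend yield, q = 0)
Theta = -11.9087237456 + (-0.5050218616) + (0.0000000000) = -12.413746


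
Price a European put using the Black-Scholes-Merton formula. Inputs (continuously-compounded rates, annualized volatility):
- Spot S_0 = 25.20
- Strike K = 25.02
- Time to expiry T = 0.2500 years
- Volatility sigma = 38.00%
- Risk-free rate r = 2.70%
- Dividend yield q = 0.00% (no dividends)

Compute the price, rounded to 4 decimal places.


Answer: Price = 1.7250

Derivation:
d1 = (ln(S/K) + (r - q + 0.5*sigma^2) * T) / (sigma * sqrt(T)) = 0.16825521
d2 = d1 - sigma * sqrt(T) = -0.02174479
exp(-rT) = 0.99327273; exp(-qT) = 1.00000000
P = K * exp(-rT) * N(-d2) - S_0 * exp(-qT) * N(-d1)
N(-d1) = 0.43319126; N(-d2) = 0.50867423
P = 25.0200 * 0.99327273 * 0.50867423 - 25.2000 * 1.00000000 * 0.43319126 = 1.7250


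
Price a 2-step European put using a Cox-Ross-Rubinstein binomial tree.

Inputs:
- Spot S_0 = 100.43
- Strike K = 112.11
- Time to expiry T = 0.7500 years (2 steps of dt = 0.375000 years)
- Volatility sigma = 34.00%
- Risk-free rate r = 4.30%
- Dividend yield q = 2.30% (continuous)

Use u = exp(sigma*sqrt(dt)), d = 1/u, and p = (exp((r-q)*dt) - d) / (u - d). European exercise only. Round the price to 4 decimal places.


Answer: Price = V(0,0) = 18.2940

Derivation:
dt = T/N = 0.375000
u = exp(sigma*sqrt(dt)) = 1.231468; d = 1/u = 0.812039
p = (exp((r-q)*dt) - d) / (u - d) = 0.466084
Discount per step: exp(-r*dt) = 0.984004
Stock lattice S(k, i) with i counting down-moves:
  k=0: S(0,0) = 100.4300
  k=1: S(1,0) = 123.6763; S(1,1) = 81.5531
  k=2: S(2,0) = 152.3033; S(2,1) = 100.4300; S(2,2) = 66.2243
Terminal payoffs V(N, i) = max(K - S_T, 0):
  V(2,0) = 0.000000; V(2,1) = 11.680000; V(2,2) = 45.885684
Backward induction: V(k, i) = exp(-r*dt) * [p * V(k+1, i) + (1-p) * V(k+1, i+1)].
  V(1,0) = exp(-r*dt) * [p*0.000000 + (1-p)*11.680000] = 6.136384
  V(1,1) = exp(-r*dt) * [p*11.680000 + (1-p)*45.885684] = 29.463994
  V(0,0) = exp(-r*dt) * [p*6.136384 + (1-p)*29.463994] = 18.293981


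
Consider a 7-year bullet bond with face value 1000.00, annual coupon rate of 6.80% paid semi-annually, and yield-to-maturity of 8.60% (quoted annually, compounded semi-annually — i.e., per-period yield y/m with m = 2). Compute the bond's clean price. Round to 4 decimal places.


Coupon per period c = face * coupon_rate / m = 34.000000
Periods per year m = 2; per-period yield y/m = 0.043000
Number of cashflows N = 14
Cashflows (t years, CF_t, discount factor 1/(1+y/m)^(m*t), PV):
  t = 0.5000: CF_t = 34.000000, DF = 0.958773, PV = 32.598274
  t = 1.0000: CF_t = 34.000000, DF = 0.919245, PV = 31.254338
  t = 1.5000: CF_t = 34.000000, DF = 0.881347, PV = 29.965808
  t = 2.0000: CF_t = 34.000000, DF = 0.845012, PV = 28.730401
  t = 2.5000: CF_t = 34.000000, DF = 0.810174, PV = 27.545926
  t = 3.0000: CF_t = 34.000000, DF = 0.776773, PV = 26.410284
  t = 3.5000: CF_t = 34.000000, DF = 0.744749, PV = 25.321461
  t = 4.0000: CF_t = 34.000000, DF = 0.714045, PV = 24.277527
  t = 4.5000: CF_t = 34.000000, DF = 0.684607, PV = 23.276632
  t = 5.0000: CF_t = 34.000000, DF = 0.656382, PV = 22.317001
  t = 5.5000: CF_t = 34.000000, DF = 0.629322, PV = 21.396933
  t = 6.0000: CF_t = 34.000000, DF = 0.603376, PV = 20.514797
  t = 6.5000: CF_t = 34.000000, DF = 0.578501, PV = 19.669028
  t = 7.0000: CF_t = 1034.000000, DF = 0.554651, PV = 573.508978
Price P = sum_t PV_t = 906.787387

Answer: Price = 906.7874


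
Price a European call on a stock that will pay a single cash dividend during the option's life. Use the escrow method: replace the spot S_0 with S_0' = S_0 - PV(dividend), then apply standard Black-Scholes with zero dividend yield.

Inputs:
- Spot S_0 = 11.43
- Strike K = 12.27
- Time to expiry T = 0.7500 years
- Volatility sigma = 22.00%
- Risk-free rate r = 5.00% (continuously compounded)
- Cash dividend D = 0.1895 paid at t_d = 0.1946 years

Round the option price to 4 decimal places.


PV(D) = D * exp(-r * t_d) = 0.1895 * 0.99031718 = 0.18766511
S_0' = S_0 - PV(D) = 11.4300 - 0.18766511 = 11.24233489
d1 = (ln(S_0'/K) + (r + sigma^2/2)*T) / (sigma*sqrt(T)) = -0.16701539
d2 = d1 - sigma*sqrt(T) = -0.35754098
exp(-rT) = 0.96319442
N(d1) = 0.43367897; N(d2) = 0.36034343
C = S_0' * N(d1) - K * exp(-rT) * N(d2) = 11.24233489 * 0.43367897 - 12.2700 * 0.96319442 * 0.36034343 = 0.6169

Answer: Price = 0.6169


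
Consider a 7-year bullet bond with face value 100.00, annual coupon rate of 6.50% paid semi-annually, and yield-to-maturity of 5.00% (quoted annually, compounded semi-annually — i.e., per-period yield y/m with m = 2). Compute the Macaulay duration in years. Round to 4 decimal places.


Coupon per period c = face * coupon_rate / m = 3.250000
Periods per year m = 2; per-period yield y/m = 0.025000
Number of cashflows N = 14
Cashflows (t years, CF_t, discount factor 1/(1+y/m)^(m*t), PV):
  t = 0.5000: CF_t = 3.250000, DF = 0.975610, PV = 3.170732
  t = 1.0000: CF_t = 3.250000, DF = 0.951814, PV = 3.093397
  t = 1.5000: CF_t = 3.250000, DF = 0.928599, PV = 3.017948
  t = 2.0000: CF_t = 3.250000, DF = 0.905951, PV = 2.944340
  t = 2.5000: CF_t = 3.250000, DF = 0.883854, PV = 2.872526
  t = 3.0000: CF_t = 3.250000, DF = 0.862297, PV = 2.802465
  t = 3.5000: CF_t = 3.250000, DF = 0.841265, PV = 2.734112
  t = 4.0000: CF_t = 3.250000, DF = 0.820747, PV = 2.667426
  t = 4.5000: CF_t = 3.250000, DF = 0.800728, PV = 2.602367
  t = 5.0000: CF_t = 3.250000, DF = 0.781198, PV = 2.538895
  t = 5.5000: CF_t = 3.250000, DF = 0.762145, PV = 2.476971
  t = 6.0000: CF_t = 3.250000, DF = 0.743556, PV = 2.416557
  t = 6.5000: CF_t = 3.250000, DF = 0.725420, PV = 2.357616
  t = 7.0000: CF_t = 103.250000, DF = 0.707727, PV = 73.072833
Price P = sum_t PV_t = 108.768184
Macaulay numerator sum_t t * PV_t:
  t * PV_t at t = 0.5000: 1.585366
  t * PV_t at t = 1.0000: 3.093397
  t * PV_t at t = 1.5000: 4.526922
  t * PV_t at t = 2.0000: 5.888679
  t * PV_t at t = 2.5000: 7.181316
  t * PV_t at t = 3.0000: 8.407394
  t * PV_t at t = 3.5000: 9.569392
  t * PV_t at t = 4.0000: 10.669705
  t * PV_t at t = 4.5000: 11.710652
  t * PV_t at t = 5.0000: 12.694474
  t * PV_t at t = 5.5000: 13.623338
  t * PV_t at t = 6.0000: 14.499340
  t * PV_t at t = 6.5000: 15.324505
  t * PV_t at t = 7.0000: 511.509831
Macaulay duration D = (sum_t t * PV_t) / P = 630.284312 / 108.768184 = 5.794749

Answer: Macaulay duration = 5.7947 years


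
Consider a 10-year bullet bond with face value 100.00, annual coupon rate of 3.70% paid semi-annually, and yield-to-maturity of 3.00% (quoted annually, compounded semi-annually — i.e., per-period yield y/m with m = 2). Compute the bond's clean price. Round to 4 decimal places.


Answer: Price = 106.0090

Derivation:
Coupon per period c = face * coupon_rate / m = 1.850000
Periods per year m = 2; per-period yield y/m = 0.015000
Number of cashflows N = 20
Cashflows (t years, CF_t, discount factor 1/(1+y/m)^(m*t), PV):
  t = 0.5000: CF_t = 1.850000, DF = 0.985222, PV = 1.822660
  t = 1.0000: CF_t = 1.850000, DF = 0.970662, PV = 1.795724
  t = 1.5000: CF_t = 1.850000, DF = 0.956317, PV = 1.769186
  t = 2.0000: CF_t = 1.850000, DF = 0.942184, PV = 1.743041
  t = 2.5000: CF_t = 1.850000, DF = 0.928260, PV = 1.717282
  t = 3.0000: CF_t = 1.850000, DF = 0.914542, PV = 1.691903
  t = 3.5000: CF_t = 1.850000, DF = 0.901027, PV = 1.666900
  t = 4.0000: CF_t = 1.850000, DF = 0.887711, PV = 1.642266
  t = 4.5000: CF_t = 1.850000, DF = 0.874592, PV = 1.617996
  t = 5.0000: CF_t = 1.850000, DF = 0.861667, PV = 1.594084
  t = 5.5000: CF_t = 1.850000, DF = 0.848933, PV = 1.570526
  t = 6.0000: CF_t = 1.850000, DF = 0.836387, PV = 1.547317
  t = 6.5000: CF_t = 1.850000, DF = 0.824027, PV = 1.524450
  t = 7.0000: CF_t = 1.850000, DF = 0.811849, PV = 1.501921
  t = 7.5000: CF_t = 1.850000, DF = 0.799852, PV = 1.479725
  t = 8.0000: CF_t = 1.850000, DF = 0.788031, PV = 1.457857
  t = 8.5000: CF_t = 1.850000, DF = 0.776385, PV = 1.436313
  t = 9.0000: CF_t = 1.850000, DF = 0.764912, PV = 1.415086
  t = 9.5000: CF_t = 1.850000, DF = 0.753607, PV = 1.394174
  t = 10.0000: CF_t = 101.850000, DF = 0.742470, PV = 75.620612
Price P = sum_t PV_t = 106.009024


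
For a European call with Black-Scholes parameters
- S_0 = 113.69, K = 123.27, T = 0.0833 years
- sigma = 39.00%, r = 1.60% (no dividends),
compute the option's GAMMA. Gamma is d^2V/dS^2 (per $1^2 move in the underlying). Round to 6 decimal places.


Answer: Gamma = 0.025228

Derivation:
d1 = -0.6506161213; d2 = -0.7631769049
phi(d1) = 0.3228429807; exp(-qT) = 1.0000000000; exp(-rT) = 0.9986680878
Gamma = exp(-qT) * phi(d1) / (S * sigma * sqrt(T)) = 1.0000000000 * 0.3228429807 / (113.6900 * 0.3900 * 0.2886173938) = 0.025228


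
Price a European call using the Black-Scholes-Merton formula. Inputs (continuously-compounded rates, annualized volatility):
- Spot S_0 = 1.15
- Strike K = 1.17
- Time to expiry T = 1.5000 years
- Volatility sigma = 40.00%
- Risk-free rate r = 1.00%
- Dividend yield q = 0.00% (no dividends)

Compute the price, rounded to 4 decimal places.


d1 = (ln(S/K) + (r - q + 0.5*sigma^2) * T) / (sigma * sqrt(T)) = 0.24037291
d2 = d1 - sigma * sqrt(T) = -0.24952504
exp(-rT) = 0.98511194; exp(-qT) = 1.00000000
C = S_0 * exp(-qT) * N(d1) - K * exp(-rT) * N(d2)
N(d1) = 0.59497941; N(d2) = 0.40147734
C = 1.1500 * 1.00000000 * 0.59497941 - 1.1700 * 0.98511194 * 0.40147734 = 0.2215

Answer: Price = 0.2215


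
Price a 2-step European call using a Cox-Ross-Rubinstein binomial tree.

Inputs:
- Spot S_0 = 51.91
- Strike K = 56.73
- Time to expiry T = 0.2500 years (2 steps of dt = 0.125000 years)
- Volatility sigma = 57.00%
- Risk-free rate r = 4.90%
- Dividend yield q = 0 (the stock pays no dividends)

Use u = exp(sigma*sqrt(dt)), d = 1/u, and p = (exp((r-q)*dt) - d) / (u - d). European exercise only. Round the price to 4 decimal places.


Answer: Price = V(0,0) = 4.4728

Derivation:
dt = T/N = 0.125000
u = exp(sigma*sqrt(dt)) = 1.223267; d = 1/u = 0.817483
p = (exp((r-q)*dt) - d) / (u - d) = 0.464929
Discount per step: exp(-r*dt) = 0.993894
Stock lattice S(k, i) with i counting down-moves:
  k=0: S(0,0) = 51.9100
  k=1: S(1,0) = 63.4998; S(1,1) = 42.4355
  k=2: S(2,0) = 77.6772; S(2,1) = 51.9100; S(2,2) = 34.6903
Terminal payoffs V(N, i) = max(S_T - K, 0):
  V(2,0) = 20.947242; V(2,1) = 0.000000; V(2,2) = 0.000000
Backward induction: V(k, i) = exp(-r*dt) * [p * V(k+1, i) + (1-p) * V(k+1, i+1)].
  V(1,0) = exp(-r*dt) * [p*20.947242 + (1-p)*0.000000] = 9.679511
  V(1,1) = exp(-r*dt) * [p*0.000000 + (1-p)*0.000000] = 0.000000
  V(0,0) = exp(-r*dt) * [p*9.679511 + (1-p)*0.000000] = 4.472805


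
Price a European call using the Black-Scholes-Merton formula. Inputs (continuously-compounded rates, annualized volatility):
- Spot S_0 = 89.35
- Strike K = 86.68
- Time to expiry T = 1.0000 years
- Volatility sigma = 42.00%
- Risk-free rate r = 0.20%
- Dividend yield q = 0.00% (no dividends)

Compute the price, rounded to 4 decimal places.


Answer: Price = 16.0896

Derivation:
d1 = (ln(S/K) + (r - q + 0.5*sigma^2) * T) / (sigma * sqrt(T)) = 0.28699539
d2 = d1 - sigma * sqrt(T) = -0.13300461
exp(-rT) = 0.99800200; exp(-qT) = 1.00000000
C = S_0 * exp(-qT) * N(d1) - K * exp(-rT) * N(d2)
N(d1) = 0.61294208; N(d2) = 0.44709487
C = 89.3500 * 1.00000000 * 0.61294208 - 86.6800 * 0.99800200 * 0.44709487 = 16.0896


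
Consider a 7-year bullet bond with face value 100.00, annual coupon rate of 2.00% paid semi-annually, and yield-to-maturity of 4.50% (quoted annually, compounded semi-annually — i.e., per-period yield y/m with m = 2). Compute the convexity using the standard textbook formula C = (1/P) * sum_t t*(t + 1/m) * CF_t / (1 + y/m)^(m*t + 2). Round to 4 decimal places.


Answer: Convexity = 45.6798

Derivation:
Coupon per period c = face * coupon_rate / m = 1.000000
Periods per year m = 2; per-period yield y/m = 0.022500
Number of cashflows N = 14
Cashflows (t years, CF_t, discount factor 1/(1+y/m)^(m*t), PV):
  t = 0.5000: CF_t = 1.000000, DF = 0.977995, PV = 0.977995
  t = 1.0000: CF_t = 1.000000, DF = 0.956474, PV = 0.956474
  t = 1.5000: CF_t = 1.000000, DF = 0.935427, PV = 0.935427
  t = 2.0000: CF_t = 1.000000, DF = 0.914843, PV = 0.914843
  t = 2.5000: CF_t = 1.000000, DF = 0.894712, PV = 0.894712
  t = 3.0000: CF_t = 1.000000, DF = 0.875024, PV = 0.875024
  t = 3.5000: CF_t = 1.000000, DF = 0.855769, PV = 0.855769
  t = 4.0000: CF_t = 1.000000, DF = 0.836938, PV = 0.836938
  t = 4.5000: CF_t = 1.000000, DF = 0.818522, PV = 0.818522
  t = 5.0000: CF_t = 1.000000, DF = 0.800510, PV = 0.800510
  t = 5.5000: CF_t = 1.000000, DF = 0.782895, PV = 0.782895
  t = 6.0000: CF_t = 1.000000, DF = 0.765667, PV = 0.765667
  t = 6.5000: CF_t = 1.000000, DF = 0.748819, PV = 0.748819
  t = 7.0000: CF_t = 101.000000, DF = 0.732341, PV = 73.966478
Price P = sum_t PV_t = 85.130076
Convexity numerator sum_t t*(t + 1/m) * CF_t / (1+y/m)^(m*t + 2):
  t = 0.5000: term = 0.467714
  t = 1.0000: term = 1.372265
  t = 1.5000: term = 2.684137
  t = 2.0000: term = 4.375121
  t = 2.5000: term = 6.418271
  t = 3.0000: term = 8.787853
  t = 3.5000: term = 11.459303
  t = 4.0000: term = 14.409182
  t = 4.5000: term = 17.615137
  t = 5.0000: term = 21.055856
  t = 5.5000: term = 24.711029
  t = 6.0000: term = 28.561313
  t = 6.5000: term = 32.588296
  t = 7.0000: term = 3714.219881
Convexity = (1/P) * sum = 3888.725357 / 85.130076 = 45.679806


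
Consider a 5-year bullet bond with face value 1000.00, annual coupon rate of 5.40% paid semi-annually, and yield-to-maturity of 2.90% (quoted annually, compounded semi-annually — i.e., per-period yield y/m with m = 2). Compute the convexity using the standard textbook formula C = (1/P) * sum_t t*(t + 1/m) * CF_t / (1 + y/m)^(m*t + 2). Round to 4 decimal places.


Coupon per period c = face * coupon_rate / m = 27.000000
Periods per year m = 2; per-period yield y/m = 0.014500
Number of cashflows N = 10
Cashflows (t years, CF_t, discount factor 1/(1+y/m)^(m*t), PV):
  t = 0.5000: CF_t = 27.000000, DF = 0.985707, PV = 26.614096
  t = 1.0000: CF_t = 27.000000, DF = 0.971619, PV = 26.233707
  t = 1.5000: CF_t = 27.000000, DF = 0.957732, PV = 25.858755
  t = 2.0000: CF_t = 27.000000, DF = 0.944043, PV = 25.489162
  t = 2.5000: CF_t = 27.000000, DF = 0.930550, PV = 25.124852
  t = 3.0000: CF_t = 27.000000, DF = 0.917250, PV = 24.765748
  t = 3.5000: CF_t = 27.000000, DF = 0.904140, PV = 24.411778
  t = 4.0000: CF_t = 27.000000, DF = 0.891217, PV = 24.062866
  t = 4.5000: CF_t = 27.000000, DF = 0.878479, PV = 23.718941
  t = 5.0000: CF_t = 1027.000000, DF = 0.865923, PV = 889.303353
Price P = sum_t PV_t = 1115.583258
Convexity numerator sum_t t*(t + 1/m) * CF_t / (1+y/m)^(m*t + 2):
  t = 0.5000: term = 12.929377
  t = 1.0000: term = 38.233743
  t = 1.5000: term = 75.374555
  t = 2.0000: term = 123.828742
  t = 2.5000: term = 183.088332
  t = 3.0000: term = 252.660093
  t = 3.5000: term = 332.065179
  t = 4.0000: term = 420.838783
  t = 4.5000: term = 518.529796
  t = 5.0000: term = 23761.755399
Convexity = (1/P) * sum = 25719.304000 / 1115.583258 = 23.054580

Answer: Convexity = 23.0546


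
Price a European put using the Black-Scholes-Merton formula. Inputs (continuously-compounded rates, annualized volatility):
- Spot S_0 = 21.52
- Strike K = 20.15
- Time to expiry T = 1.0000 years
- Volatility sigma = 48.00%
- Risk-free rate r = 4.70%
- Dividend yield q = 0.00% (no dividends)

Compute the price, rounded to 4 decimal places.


Answer: Price = 2.8205

Derivation:
d1 = (ln(S/K) + (r - q + 0.5*sigma^2) * T) / (sigma * sqrt(T)) = 0.47495510
d2 = d1 - sigma * sqrt(T) = -0.00504490
exp(-rT) = 0.95408740; exp(-qT) = 1.00000000
P = K * exp(-rT) * N(-d2) - S_0 * exp(-qT) * N(-d1)
N(-d1) = 0.31740949; N(-d2) = 0.50201262
P = 20.1500 * 0.95408740 * 0.50201262 - 21.5200 * 1.00000000 * 0.31740949 = 2.8205


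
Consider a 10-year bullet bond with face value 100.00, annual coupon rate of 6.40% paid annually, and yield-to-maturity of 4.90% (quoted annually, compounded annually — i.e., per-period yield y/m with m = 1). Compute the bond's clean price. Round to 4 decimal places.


Answer: Price = 111.6391

Derivation:
Coupon per period c = face * coupon_rate / m = 6.400000
Periods per year m = 1; per-period yield y/m = 0.049000
Number of cashflows N = 10
Cashflows (t years, CF_t, discount factor 1/(1+y/m)^(m*t), PV):
  t = 1.0000: CF_t = 6.400000, DF = 0.953289, PV = 6.101049
  t = 2.0000: CF_t = 6.400000, DF = 0.908760, PV = 5.816062
  t = 3.0000: CF_t = 6.400000, DF = 0.866310, PV = 5.544387
  t = 4.0000: CF_t = 6.400000, DF = 0.825844, PV = 5.285402
  t = 5.0000: CF_t = 6.400000, DF = 0.787268, PV = 5.038515
  t = 6.0000: CF_t = 6.400000, DF = 0.750494, PV = 4.803160
  t = 7.0000: CF_t = 6.400000, DF = 0.715437, PV = 4.578799
  t = 8.0000: CF_t = 6.400000, DF = 0.682018, PV = 4.364918
  t = 9.0000: CF_t = 6.400000, DF = 0.650161, PV = 4.161027
  t = 10.0000: CF_t = 106.400000, DF = 0.619791, PV = 65.945740
Price P = sum_t PV_t = 111.639057


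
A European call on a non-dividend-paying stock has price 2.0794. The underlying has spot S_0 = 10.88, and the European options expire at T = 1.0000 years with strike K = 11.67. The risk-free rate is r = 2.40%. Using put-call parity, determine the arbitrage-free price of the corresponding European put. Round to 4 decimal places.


Answer: Put price = 2.5927

Derivation:
Put-call parity: C - P = S_0 * exp(-qT) - K * exp(-rT).
S_0 * exp(-qT) = 10.8800 * 1.00000000 = 10.88000000
K * exp(-rT) = 11.6700 * 0.97628571 = 11.39325423
P = C - S*exp(-qT) + K*exp(-rT)
P = 2.0794 - 10.88000000 + 11.39325423 = 2.5927


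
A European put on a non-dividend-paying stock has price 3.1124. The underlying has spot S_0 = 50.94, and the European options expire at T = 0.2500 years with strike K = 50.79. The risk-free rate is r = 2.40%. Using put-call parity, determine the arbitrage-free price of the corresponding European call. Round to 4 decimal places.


Answer: Call price = 3.5662

Derivation:
Put-call parity: C - P = S_0 * exp(-qT) - K * exp(-rT).
S_0 * exp(-qT) = 50.9400 * 1.00000000 = 50.94000000
K * exp(-rT) = 50.7900 * 0.99401796 = 50.48617239
C = P + S*exp(-qT) - K*exp(-rT)
C = 3.1124 + 50.94000000 - 50.48617239 = 3.5662


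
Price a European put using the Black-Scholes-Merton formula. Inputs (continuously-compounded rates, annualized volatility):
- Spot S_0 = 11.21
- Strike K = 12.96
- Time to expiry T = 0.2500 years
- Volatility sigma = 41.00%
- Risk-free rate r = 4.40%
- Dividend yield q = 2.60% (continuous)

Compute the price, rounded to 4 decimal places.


Answer: Price = 2.0383

Derivation:
d1 = (ln(S/K) + (r - q + 0.5*sigma^2) * T) / (sigma * sqrt(T)) = -0.58316563
d2 = d1 - sigma * sqrt(T) = -0.78816563
exp(-rT) = 0.98906028; exp(-qT) = 0.99352108
P = K * exp(-rT) * N(-d2) - S_0 * exp(-qT) * N(-d1)
N(-d1) = 0.72010910; N(-d2) = 0.78470008
P = 12.9600 * 0.98906028 * 0.78470008 - 11.2100 * 0.99352108 * 0.72010910 = 2.0383


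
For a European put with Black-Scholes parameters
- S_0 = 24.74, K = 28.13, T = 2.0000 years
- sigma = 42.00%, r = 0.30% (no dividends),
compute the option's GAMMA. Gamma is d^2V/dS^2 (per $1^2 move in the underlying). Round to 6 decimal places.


Answer: Gamma = 0.027037

Derivation:
d1 = 0.0908880450; d2 = -0.5030816512
phi(d1) = 0.3972979200; exp(-qT) = 1.0000000000; exp(-rT) = 0.9940179641
Gamma = exp(-qT) * phi(d1) / (S * sigma * sqrt(T)) = 1.0000000000 * 0.3972979200 / (24.7400 * 0.4200 * 1.4142135624) = 0.027037


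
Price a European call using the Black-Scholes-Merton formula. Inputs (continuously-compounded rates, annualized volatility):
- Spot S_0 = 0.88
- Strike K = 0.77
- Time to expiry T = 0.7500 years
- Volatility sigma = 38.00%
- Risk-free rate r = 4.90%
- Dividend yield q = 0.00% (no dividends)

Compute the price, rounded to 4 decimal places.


d1 = (ln(S/K) + (r - q + 0.5*sigma^2) * T) / (sigma * sqrt(T)) = 0.68197645
d2 = d1 - sigma * sqrt(T) = 0.35288679
exp(-rT) = 0.96391708; exp(-qT) = 1.00000000
C = S_0 * exp(-qT) * N(d1) - K * exp(-rT) * N(d2)
N(d1) = 0.75237308; N(d2) = 0.63791334
C = 0.8800 * 1.00000000 * 0.75237308 - 0.7700 * 0.96391708 * 0.63791334 = 0.1886

Answer: Price = 0.1886


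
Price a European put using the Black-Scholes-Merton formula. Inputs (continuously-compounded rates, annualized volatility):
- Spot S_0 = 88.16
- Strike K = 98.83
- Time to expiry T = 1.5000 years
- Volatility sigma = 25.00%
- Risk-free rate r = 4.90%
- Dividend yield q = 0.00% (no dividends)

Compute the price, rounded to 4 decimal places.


d1 = (ln(S/K) + (r - q + 0.5*sigma^2) * T) / (sigma * sqrt(T)) = 0.02001117
d2 = d1 - sigma * sqrt(T) = -0.28617505
exp(-rT) = 0.92913615; exp(-qT) = 1.00000000
P = K * exp(-rT) * N(-d2) - S_0 * exp(-qT) * N(-d1)
N(-d1) = 0.49201723; N(-d2) = 0.61262797
P = 98.8300 * 0.92913615 * 0.61262797 - 88.1600 * 1.00000000 * 0.49201723 = 12.8793

Answer: Price = 12.8793


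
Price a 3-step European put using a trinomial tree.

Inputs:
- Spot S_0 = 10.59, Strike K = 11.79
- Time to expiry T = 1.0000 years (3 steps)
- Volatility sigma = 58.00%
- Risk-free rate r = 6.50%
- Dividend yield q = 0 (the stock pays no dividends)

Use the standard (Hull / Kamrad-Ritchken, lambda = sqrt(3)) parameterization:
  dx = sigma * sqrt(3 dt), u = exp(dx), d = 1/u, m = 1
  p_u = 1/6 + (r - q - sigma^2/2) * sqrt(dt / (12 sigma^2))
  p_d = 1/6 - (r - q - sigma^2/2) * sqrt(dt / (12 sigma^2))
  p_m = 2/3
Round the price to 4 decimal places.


dt = T/N = 0.333333; dx = sigma*sqrt(3*dt) = 0.580000
u = exp(dx) = 1.786038; d = 1/u = 0.559898
p_u = 0.137011, p_m = 0.666667, p_d = 0.196322
Discount per step: exp(-r*dt) = 0.978566
Stock lattice S(k, j) with j the centered position index:
  k=0: S(0,+0) = 10.5900
  k=1: S(1,-1) = 5.9293; S(1,+0) = 10.5900; S(1,+1) = 18.9141
  k=2: S(2,-2) = 3.3198; S(2,-1) = 5.9293; S(2,+0) = 10.5900; S(2,+1) = 18.9141; S(2,+2) = 33.7814
  k=3: S(3,-3) = 1.8588; S(3,-2) = 3.3198; S(3,-1) = 5.9293; S(3,+0) = 10.5900; S(3,+1) = 18.9141; S(3,+2) = 33.7814; S(3,+3) = 60.3349
Terminal payoffs V(N, j) = max(K - S_T, 0):
  V(3,-3) = 9.931239; V(3,-2) = 8.470181; V(3,-1) = 5.860676; V(3,+0) = 1.200000; V(3,+1) = 0.000000; V(3,+2) = 0.000000; V(3,+3) = 0.000000
Backward induction: V(k, j) = exp(-r*dt) * [p_u * V(k+1, j+1) + p_m * V(k+1, j) + p_d * V(k+1, j-1)]
  V(2,-2) = exp(-r*dt) * [p_u*5.860676 + p_m*8.470181 + p_d*9.931239] = 8.219455
  V(2,-1) = exp(-r*dt) * [p_u*1.200000 + p_m*5.860676 + p_d*8.470181] = 5.611504
  V(2,+0) = exp(-r*dt) * [p_u*0.000000 + p_m*1.200000 + p_d*5.860676] = 1.908771
  V(2,+1) = exp(-r*dt) * [p_u*0.000000 + p_m*0.000000 + p_d*1.200000] = 0.230537
  V(2,+2) = exp(-r*dt) * [p_u*0.000000 + p_m*0.000000 + p_d*0.000000] = 0.000000
  V(1,-1) = exp(-r*dt) * [p_u*1.908771 + p_m*5.611504 + p_d*8.219455] = 5.495809
  V(1,+0) = exp(-r*dt) * [p_u*0.230537 + p_m*1.908771 + p_d*5.611504] = 2.354197
  V(1,+1) = exp(-r*dt) * [p_u*0.000000 + p_m*0.230537 + p_d*1.908771] = 0.517098
  V(0,+0) = exp(-r*dt) * [p_u*0.517098 + p_m*2.354197 + p_d*5.495809] = 2.660977

Answer: Price = V(0,0) = 2.6610


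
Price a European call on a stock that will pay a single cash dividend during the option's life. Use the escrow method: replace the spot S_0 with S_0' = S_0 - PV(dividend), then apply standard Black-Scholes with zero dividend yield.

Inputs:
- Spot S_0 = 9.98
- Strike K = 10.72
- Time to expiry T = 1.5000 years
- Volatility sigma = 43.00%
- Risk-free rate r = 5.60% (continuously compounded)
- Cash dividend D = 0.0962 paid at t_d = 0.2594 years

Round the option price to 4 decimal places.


Answer: Price = 2.0646

Derivation:
PV(D) = D * exp(-r * t_d) = 0.0962 * 0.98557860 = 0.09481266
S_0' = S_0 - PV(D) = 9.9800 - 0.09481266 = 9.88518734
d1 = (ln(S_0'/K) + (r + sigma^2/2)*T) / (sigma*sqrt(T)) = 0.26887660
d2 = d1 - sigma*sqrt(T) = -0.25776369
exp(-rT) = 0.91943126
N(d1) = 0.60598768; N(d2) = 0.39829464
C = S_0' * N(d1) - K * exp(-rT) * N(d2) = 9.88518734 * 0.60598768 - 10.7200 * 0.91943126 * 0.39829464 = 2.0646


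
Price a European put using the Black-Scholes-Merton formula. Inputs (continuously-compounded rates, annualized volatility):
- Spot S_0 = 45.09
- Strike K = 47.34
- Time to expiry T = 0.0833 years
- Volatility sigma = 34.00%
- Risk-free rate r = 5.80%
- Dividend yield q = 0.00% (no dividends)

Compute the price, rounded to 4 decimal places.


d1 = (ln(S/K) + (r - q + 0.5*sigma^2) * T) / (sigma * sqrt(T)) = -0.39793138
d2 = d1 - sigma * sqrt(T) = -0.49606129
exp(-rT) = 0.99518025; exp(-qT) = 1.00000000
P = K * exp(-rT) * N(-d2) - S_0 * exp(-qT) * N(-d1)
N(-d1) = 0.65465961; N(-d2) = 0.69007442
P = 47.3400 * 0.99518025 * 0.69007442 - 45.0900 * 1.00000000 * 0.65465961 = 2.9921

Answer: Price = 2.9921


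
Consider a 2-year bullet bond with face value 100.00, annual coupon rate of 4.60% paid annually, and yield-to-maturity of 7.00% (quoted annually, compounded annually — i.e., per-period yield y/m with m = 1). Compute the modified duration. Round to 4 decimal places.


Coupon per period c = face * coupon_rate / m = 4.600000
Periods per year m = 1; per-period yield y/m = 0.070000
Number of cashflows N = 2
Cashflows (t years, CF_t, discount factor 1/(1+y/m)^(m*t), PV):
  t = 1.0000: CF_t = 4.600000, DF = 0.934579, PV = 4.299065
  t = 2.0000: CF_t = 104.600000, DF = 0.873439, PV = 91.361691
Price P = sum_t PV_t = 95.660756
First compute Macaulay numerator sum_t t * PV_t:
  t * PV_t at t = 1.0000: 4.299065
  t * PV_t at t = 2.0000: 182.723382
Macaulay duration D = 187.022447 / 95.660756 = 1.955059
Modified duration = D / (1 + y/m) = 1.955059 / (1 + 0.070000) = 1.827158

Answer: Modified duration = 1.8272


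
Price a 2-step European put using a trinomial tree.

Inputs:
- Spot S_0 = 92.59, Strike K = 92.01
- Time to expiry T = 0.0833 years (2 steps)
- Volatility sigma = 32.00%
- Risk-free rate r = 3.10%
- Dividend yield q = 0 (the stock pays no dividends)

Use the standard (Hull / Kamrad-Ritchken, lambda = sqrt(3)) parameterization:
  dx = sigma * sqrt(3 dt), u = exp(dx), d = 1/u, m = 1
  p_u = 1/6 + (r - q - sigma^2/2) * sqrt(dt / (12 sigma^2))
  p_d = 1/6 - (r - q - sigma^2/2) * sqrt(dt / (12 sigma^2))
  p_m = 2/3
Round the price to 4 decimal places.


dt = T/N = 0.041650; dx = sigma*sqrt(3*dt) = 0.113114
u = exp(dx) = 1.119760; d = 1/u = 0.893048
p_u = 0.162948, p_m = 0.666667, p_d = 0.170386
Discount per step: exp(-r*dt) = 0.998710
Stock lattice S(k, j) with j the centered position index:
  k=0: S(0,+0) = 92.5900
  k=1: S(1,-1) = 82.6874; S(1,+0) = 92.5900; S(1,+1) = 103.6786
  k=2: S(2,-2) = 73.8438; S(2,-1) = 82.6874; S(2,+0) = 92.5900; S(2,+1) = 103.6786; S(2,+2) = 116.0951
Terminal payoffs V(N, j) = max(K - S_T, 0):
  V(2,-2) = 18.166187; V(2,-1) = 9.322645; V(2,+0) = 0.000000; V(2,+1) = 0.000000; V(2,+2) = 0.000000
Backward induction: V(k, j) = exp(-r*dt) * [p_u * V(k+1, j+1) + p_m * V(k+1, j) + p_d * V(k+1, j-1)]
  V(1,-1) = exp(-r*dt) * [p_u*0.000000 + p_m*9.322645 + p_d*18.166187] = 9.298340
  V(1,+0) = exp(-r*dt) * [p_u*0.000000 + p_m*0.000000 + p_d*9.322645] = 1.586395
  V(1,+1) = exp(-r*dt) * [p_u*0.000000 + p_m*0.000000 + p_d*0.000000] = 0.000000
  V(0,+0) = exp(-r*dt) * [p_u*0.000000 + p_m*1.586395 + p_d*9.298340] = 2.638491

Answer: Price = V(0,0) = 2.6385


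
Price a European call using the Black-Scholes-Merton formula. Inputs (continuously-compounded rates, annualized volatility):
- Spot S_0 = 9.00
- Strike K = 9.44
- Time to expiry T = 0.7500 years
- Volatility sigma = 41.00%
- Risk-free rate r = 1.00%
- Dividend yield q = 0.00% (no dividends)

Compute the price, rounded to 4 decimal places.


Answer: Price = 1.1177

Derivation:
d1 = (ln(S/K) + (r - q + 0.5*sigma^2) * T) / (sigma * sqrt(T)) = 0.06422979
d2 = d1 - sigma * sqrt(T) = -0.29084063
exp(-rT) = 0.99252805; exp(-qT) = 1.00000000
C = S_0 * exp(-qT) * N(d1) - K * exp(-rT) * N(d2)
N(d1) = 0.52560637; N(d2) = 0.38558661
C = 9.0000 * 1.00000000 * 0.52560637 - 9.4400 * 0.99252805 * 0.38558661 = 1.1177
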